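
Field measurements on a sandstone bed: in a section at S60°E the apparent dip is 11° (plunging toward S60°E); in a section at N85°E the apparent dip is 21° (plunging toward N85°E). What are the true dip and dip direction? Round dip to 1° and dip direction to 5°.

true dip 24°, dip direction 055°

Each apparent-dip line lies in the plane. As unit vectors (x east, y north, z up), v₁ plunges 11°→S60°E and v₂ plunges 21°→N85°E.
Cross product v₁ × v₂ gives the pole to the plane: n ∝ (0.191, 0.127, 0.526).
True dip = arccos(n_z / |n|) = arccos(0.9162) = 23.6°.
Dip direction = atan2(0.191, 0.127) = 56° (azimuth of n's horizontal projection).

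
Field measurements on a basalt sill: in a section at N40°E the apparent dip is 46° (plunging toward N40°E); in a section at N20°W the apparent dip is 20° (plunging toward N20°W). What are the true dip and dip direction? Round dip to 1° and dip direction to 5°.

true dip 46°, dip direction 050°

Represent each trace as a vector plunging at its apparent dip toward its trend (east-north-up frame): v₁ = (0.447, 0.532, -0.719), v₂ = (-0.321, 0.883, -0.342).
Cross product v₁ × v₂ gives the pole to the plane: n ∝ (0.453, 0.384, 0.565).
tan δ = √(n_x²+n_y²)/n_z = 0.594/0.565, so δ = 46.4°.
Dip direction = azimuth of (n_x, n_y) = atan2(0.453, 0.384) = 50°.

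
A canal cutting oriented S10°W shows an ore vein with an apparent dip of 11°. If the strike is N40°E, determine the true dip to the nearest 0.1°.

β = acute angle between strike N40°E and section S10°W = 30°.
tan δ = tan α / sin β = tan 11° / sin 30° = 0.1944 / 0.5000 = 0.3888
δ = arctan(0.3888) = 21.24°

21.2°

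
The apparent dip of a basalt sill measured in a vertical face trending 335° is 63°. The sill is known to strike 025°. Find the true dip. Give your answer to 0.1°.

The section is 50° from the strike.
tan(true dip) = tan 63° / sin 50° = 2.5620
true dip = arctan 2.5620 = 68.68°

68.7°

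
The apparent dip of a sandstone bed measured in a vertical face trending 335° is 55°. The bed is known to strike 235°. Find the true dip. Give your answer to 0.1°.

β = acute angle between strike 235° and section 335° = 80°.
tan δ = tan α / sin β = tan 55° / sin 80° = 1.4281 / 0.9848 = 1.4502
true dip = arctan 1.4502 = 55.41°

55.4°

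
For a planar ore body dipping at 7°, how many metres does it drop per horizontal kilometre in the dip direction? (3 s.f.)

123 m

drop per km = 1000 × tan 7° = 1000 × 0.1228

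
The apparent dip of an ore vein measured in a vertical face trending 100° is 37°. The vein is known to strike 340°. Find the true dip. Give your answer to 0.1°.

41.0°

The section is 60° from the strike.
tan δ = tan α / sin β = tan 37° / sin 60° = 0.7536 / 0.8660 = 0.8701
true dip = arctan 0.8701 = 41.03°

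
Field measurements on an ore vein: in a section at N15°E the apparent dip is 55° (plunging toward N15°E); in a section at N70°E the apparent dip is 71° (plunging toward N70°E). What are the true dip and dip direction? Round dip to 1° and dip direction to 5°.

true dip 71°, dip direction 075°

The two traces are lines in the plane: v₁ = (sin 15°·cos 55°, cos 15°·cos 55°, −sin 55°), v₂ = (sin 70°·cos 71°, cos 70°·cos 71°, −sin 71°).
The plane normal is n = v₁ × v₂ ∝ (0.433, 0.110, 0.153).
True dip = arccos(n_z / |n|) = arccos(0.3241) = 71.1°.
Dip direction = atan2(0.433, 0.110) = 76° (azimuth of n's horizontal projection).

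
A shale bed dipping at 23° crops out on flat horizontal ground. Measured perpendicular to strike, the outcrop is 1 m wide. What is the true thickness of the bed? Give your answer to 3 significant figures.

0.391 m

True thickness t = w · sin(dip) = 1 × sin 23°
t = 1 × 0.3907 = 0.391 m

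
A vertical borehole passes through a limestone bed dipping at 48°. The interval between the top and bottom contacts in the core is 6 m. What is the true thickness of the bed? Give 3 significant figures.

4.01 m

True thickness t = h · cos(dip) = 6 × cos 48°
t = 6 × 0.6691 = 4.015 m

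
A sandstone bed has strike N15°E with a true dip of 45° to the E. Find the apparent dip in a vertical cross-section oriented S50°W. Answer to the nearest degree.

30°

The section lies 35° from the strike.
tan(apparent dip) = tan 45° · sin 35° = 0.5736
α = arctan(0.5736) = 29.84°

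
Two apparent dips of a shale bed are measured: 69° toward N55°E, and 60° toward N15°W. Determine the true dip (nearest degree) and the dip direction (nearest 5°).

Each apparent-dip line lies in the plane. As unit vectors (x east, y north, z up), v₁ plunges 69°→N55°E and v₂ plunges 60°→N15°W.
Cross product v₁ × v₂ gives the pole to the plane: n ∝ (0.273, 0.375, 0.168).
Dip δ = arctan(|n_h|/n_z) = arctan(0.464/0.168) = 70.0°.
The horizontal component of n points toward azimuth atan2(n_x, n_y) = 36°, the dip direction.

true dip 70°, dip direction 035°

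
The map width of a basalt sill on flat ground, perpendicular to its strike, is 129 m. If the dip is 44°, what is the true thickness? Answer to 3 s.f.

89.6 m

True thickness t = w · sin(dip) = 129 × sin 44°
t = 129 × 0.6947 = 89.611 m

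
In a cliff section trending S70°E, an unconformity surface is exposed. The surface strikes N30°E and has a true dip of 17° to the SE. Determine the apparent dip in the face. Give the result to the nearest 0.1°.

16.8°

The section lies 80° from the strike.
tan α = tan 17° × sin 80° = 0.3057 × 0.9848 = 0.3011
apparent dip = arctan 0.3011 = 16.76°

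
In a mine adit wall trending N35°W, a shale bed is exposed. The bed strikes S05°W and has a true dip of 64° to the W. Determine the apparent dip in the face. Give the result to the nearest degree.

53°

The section lies 40° from the strike.
tan(apparent dip) = tan 64° · sin 40° = 1.3179
α = arctan(1.3179) = 52.81°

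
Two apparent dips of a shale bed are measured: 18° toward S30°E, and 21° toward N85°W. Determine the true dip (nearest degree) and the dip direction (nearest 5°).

true dip 38°, dip direction 215°

Each apparent-dip line lies in the plane. As unit vectors (x east, y north, z up), v₁ plunges 18°→S30°E and v₂ plunges 21°→N85°W.
n = v₁ × v₂ = (-0.320, -0.458, 0.727) (taken with n_z > 0).
Dip δ = arctan(|n_h|/n_z) = arctan(0.559/0.727) = 37.5°.
Dip direction = azimuth of (n_x, n_y) = atan2(-0.320, -0.458) = 215°.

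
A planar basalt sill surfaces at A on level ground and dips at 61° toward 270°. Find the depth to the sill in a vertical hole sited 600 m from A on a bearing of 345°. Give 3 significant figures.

The hole lies 75° from the dip direction, so the down-dip offset is 600 × cos 75° = 155.29 m.
Depth = down-dip offset × tan(dip) = 155.29 × tan 61° = 155.29 × 1.8040
Depth = 280.15 m

280 m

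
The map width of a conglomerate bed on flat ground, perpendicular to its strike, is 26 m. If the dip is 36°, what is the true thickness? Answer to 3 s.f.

True thickness t = w · sin(dip) = 26 × sin 36°
t = 26 × 0.5878 = 15.282 m

15.3 m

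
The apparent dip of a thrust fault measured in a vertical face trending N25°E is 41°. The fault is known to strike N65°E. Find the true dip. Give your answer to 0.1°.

53.5°

The section is 40° from the strike.
tan δ = tan α / sin β = tan 41° / sin 40° = 0.8693 / 0.6428 = 1.3524
δ = arctan(1.3524) = 53.52°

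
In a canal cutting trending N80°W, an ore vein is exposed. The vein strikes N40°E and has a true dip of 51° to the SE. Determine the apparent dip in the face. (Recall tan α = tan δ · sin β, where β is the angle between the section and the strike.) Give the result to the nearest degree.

47°

The strike is N40°E and the section trends N80°W; the acute angle between them is β = 60°.
tan α = tan 51° × sin 60° = 1.2349 × 0.8660 = 1.0695
α = arctan(1.0695) = 46.92°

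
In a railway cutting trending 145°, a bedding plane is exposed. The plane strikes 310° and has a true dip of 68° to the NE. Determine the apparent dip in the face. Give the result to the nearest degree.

The strike is 310° and the section trends 145°; the acute angle between them is β = 15°.
tan α = tan 68° × sin 15° = 2.4751 × 0.2588 = 0.6406
α = arctan(0.6406) = 32.64°

33°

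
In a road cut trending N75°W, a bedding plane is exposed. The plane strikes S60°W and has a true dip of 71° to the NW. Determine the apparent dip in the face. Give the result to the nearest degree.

Angle between strike (S60°W) and section (N75°W): β = 45°.
tan(apparent dip) = tan 71° · sin 45° = 2.0536
apparent dip = arctan 2.0536 = 64.04°

64°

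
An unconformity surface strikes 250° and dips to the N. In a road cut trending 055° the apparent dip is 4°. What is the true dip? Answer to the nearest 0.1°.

The section is 15° from the strike.
tan δ = tan α / sin β = tan 4° / sin 15° = 0.0699 / 0.2588 = 0.2702
true dip = arctan 0.2702 = 15.12°

15.1°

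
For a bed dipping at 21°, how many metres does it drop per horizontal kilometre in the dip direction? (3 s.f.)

drop per km = 1000 × tan 21° = 1000 × 0.3839

384 m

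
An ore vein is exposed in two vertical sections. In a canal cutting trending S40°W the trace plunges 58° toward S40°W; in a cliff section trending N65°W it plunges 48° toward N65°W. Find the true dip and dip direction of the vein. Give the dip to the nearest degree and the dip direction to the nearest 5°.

true dip 60°, dip direction 245°

Represent each trace as a vector plunging at its apparent dip toward its trend (east-north-up frame): v₁ = (-0.341, -0.406, -0.848), v₂ = (-0.606, 0.283, -0.743).
The plane normal is n = v₁ × v₂ ∝ (-0.541, -0.261, 0.343).
True dip = arccos(n_z / |n|) = arccos(0.4950) = 60.3°.
Dip direction = atan2(-0.541, -0.261) = 244° (azimuth of n's horizontal projection).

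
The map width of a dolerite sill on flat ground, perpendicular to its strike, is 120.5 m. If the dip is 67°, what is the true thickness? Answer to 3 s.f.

111 m

True thickness t = w · sin(dip) = 120.5 × sin 67°
t = 120.5 × 0.9205 = 110.921 m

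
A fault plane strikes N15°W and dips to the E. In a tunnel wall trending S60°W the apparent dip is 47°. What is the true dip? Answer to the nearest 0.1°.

48.0°

β = acute angle between strike N15°W and section S60°W = 75°.
tan δ = tan α / sin β = tan 47° / sin 75° = 1.0724 / 0.9659 = 1.1102
true dip = arctan 1.1102 = 47.99°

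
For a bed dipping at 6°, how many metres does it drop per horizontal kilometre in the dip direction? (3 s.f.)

105 m

drop per km = 1000 × tan 6° = 1000 × 0.1051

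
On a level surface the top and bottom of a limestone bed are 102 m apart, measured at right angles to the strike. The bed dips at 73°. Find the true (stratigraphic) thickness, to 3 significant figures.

97.5 m

True thickness t = w · sin(dip) = 102 × sin 73°
t = 102 × 0.9563 = 97.543 m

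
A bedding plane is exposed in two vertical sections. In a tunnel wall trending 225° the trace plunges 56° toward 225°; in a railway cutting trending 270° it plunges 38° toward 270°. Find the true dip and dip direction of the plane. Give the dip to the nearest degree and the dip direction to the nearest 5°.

true dip 57°, dip direction 210°

Each apparent-dip line lies in the plane. As unit vectors (x east, y north, z up), v₁ plunges 56°→225° and v₂ plunges 38°→270°.
Cross product v₁ × v₂ gives the pole to the plane: n ∝ (-0.243, -0.410, 0.312).
Dip δ = arctan(|n_h|/n_z) = arctan(0.477/0.312) = 56.8°.
Dip direction = azimuth of (n_x, n_y) = atan2(-0.243, -0.410) = 211°.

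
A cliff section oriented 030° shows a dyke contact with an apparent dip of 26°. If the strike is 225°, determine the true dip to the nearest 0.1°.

The section is 15° from the strike.
tan(true dip) = tan 26° / sin 15° = 1.8845
true dip = arctan 1.8845 = 62.05°

62.0°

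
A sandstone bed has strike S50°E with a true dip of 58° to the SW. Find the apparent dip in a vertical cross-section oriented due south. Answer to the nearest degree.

51°

The section lies 50° from the strike.
tan α = tan 58° × sin 50° = 1.6003 × 0.7660 = 1.2259
apparent dip = arctan 1.2259 = 50.80°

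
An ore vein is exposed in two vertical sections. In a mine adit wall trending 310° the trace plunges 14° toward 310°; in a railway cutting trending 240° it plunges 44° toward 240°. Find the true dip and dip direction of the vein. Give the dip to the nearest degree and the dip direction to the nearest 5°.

The two traces are lines in the plane: v₁ = (sin 310°·cos 14°, cos 310°·cos 14°, −sin 14°), v₂ = (sin 240°·cos 44°, cos 240°·cos 44°, −sin 44°).
The plane normal is n = v₁ × v₂ ∝ (-0.520, -0.366, 0.656).
Dip δ = arctan(|n_h|/n_z) = arctan(0.636/0.656) = 44.1°.
Dip direction = azimuth of (n_x, n_y) = atan2(-0.520, -0.366) = 235°.

true dip 44°, dip direction 235°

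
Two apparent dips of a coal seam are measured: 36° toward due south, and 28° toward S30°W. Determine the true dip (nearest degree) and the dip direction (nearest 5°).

true dip 37°, dip direction 165°

Represent each trace as a vector plunging at its apparent dip toward its trend (east-north-up frame): v₁ = (0.000, -0.809, -0.588), v₂ = (-0.441, -0.765, -0.469).
Cross product v₁ × v₂ gives the pole to the plane: n ∝ (0.070, -0.259, 0.357).
Dip δ = arctan(|n_h|/n_z) = arctan(0.269/0.357) = 37.0°.
The horizontal component of n points toward azimuth atan2(n_x, n_y) = 165°, the dip direction.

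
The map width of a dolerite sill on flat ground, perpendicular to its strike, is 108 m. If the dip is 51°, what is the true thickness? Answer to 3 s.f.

83.9 m

True thickness t = w · sin(dip) = 108 × sin 51°
t = 108 × 0.7771 = 83.932 m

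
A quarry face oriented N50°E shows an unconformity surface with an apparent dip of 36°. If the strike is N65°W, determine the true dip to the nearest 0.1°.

β = acute angle between strike N65°W and section N50°E = 65°.
tan(true dip) = tan 36° / sin 65° = 0.8017
true dip = arctan 0.8017 = 38.72°

38.7°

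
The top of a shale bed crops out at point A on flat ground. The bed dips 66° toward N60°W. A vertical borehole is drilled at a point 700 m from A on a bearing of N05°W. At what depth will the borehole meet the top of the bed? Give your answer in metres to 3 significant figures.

902 m

The hole lies 55° from the dip direction, so the down-dip offset is 700 × cos 55° = 401.50 m.
Depth = down-dip offset × tan(dip) = 401.50 × tan 66° = 401.50 × 2.2460
Depth = 901.79 m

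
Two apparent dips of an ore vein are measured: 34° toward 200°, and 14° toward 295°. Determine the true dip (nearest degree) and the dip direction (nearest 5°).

Each apparent-dip line lies in the plane. As unit vectors (x east, y north, z up), v₁ plunges 34°→200° and v₂ plunges 14°→295°.
The plane normal is n = v₁ × v₂ ∝ (-0.418, -0.423, 0.801).
Dip δ = arctan(|n_h|/n_z) = arctan(0.595/0.801) = 36.6°.
Dip direction = atan2(-0.418, -0.423) = 225° (azimuth of n's horizontal projection).

true dip 37°, dip direction 225°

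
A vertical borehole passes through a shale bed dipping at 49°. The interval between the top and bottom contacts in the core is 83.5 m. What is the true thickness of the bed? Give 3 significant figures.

True thickness t = h · cos(dip) = 83.5 × cos 49°
t = 83.5 × 0.6561 = 54.781 m

54.8 m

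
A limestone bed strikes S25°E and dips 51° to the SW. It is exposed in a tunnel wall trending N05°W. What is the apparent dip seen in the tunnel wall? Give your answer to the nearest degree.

23°

Angle between strike (S25°E) and section (N05°W): β = 20°.
tan(apparent dip) = tan 51° · sin 20° = 0.4224
α = arctan(0.4224) = 22.90°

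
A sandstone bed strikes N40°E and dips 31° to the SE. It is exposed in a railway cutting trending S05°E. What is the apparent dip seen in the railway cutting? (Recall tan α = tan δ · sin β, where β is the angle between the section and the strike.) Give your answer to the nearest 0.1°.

The section lies 45° from the strike.
tan α = tan 31° × sin 45° = 0.6009 × 0.7071 = 0.4249
apparent dip = arctan 0.4249 = 23.02°

23.0°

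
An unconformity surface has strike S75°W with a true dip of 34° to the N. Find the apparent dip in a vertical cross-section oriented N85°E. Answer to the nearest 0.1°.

6.7°

Angle between strike (S75°W) and section (N85°E): β = 10°.
tan(apparent dip) = tan 34° · sin 10° = 0.1171
apparent dip = arctan 0.1171 = 6.68°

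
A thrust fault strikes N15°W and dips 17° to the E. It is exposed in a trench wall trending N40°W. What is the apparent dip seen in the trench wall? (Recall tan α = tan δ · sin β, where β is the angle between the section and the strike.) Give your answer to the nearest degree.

Angle between strike (N15°W) and section (N40°W): β = 25°.
tan(apparent dip) = tan 17° · sin 25° = 0.1292
apparent dip = arctan 0.1292 = 7.36°

7°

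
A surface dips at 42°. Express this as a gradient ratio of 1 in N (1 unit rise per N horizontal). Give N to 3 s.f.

1 in 1.11

1 : N means tan θ = 1/N, so N = 1/tan 42° = 1/0.9004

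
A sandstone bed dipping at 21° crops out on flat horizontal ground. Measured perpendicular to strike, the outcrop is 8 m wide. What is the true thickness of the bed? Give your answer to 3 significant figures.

2.87 m

True thickness t = w · sin(dip) = 8 × sin 21°
t = 8 × 0.3584 = 2.867 m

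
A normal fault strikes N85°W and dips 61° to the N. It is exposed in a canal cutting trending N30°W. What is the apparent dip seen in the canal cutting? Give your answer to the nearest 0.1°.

55.9°

Angle between strike (N85°W) and section (N30°W): β = 55°.
tan α = tan 61° × sin 55° = 1.8040 × 0.8192 = 1.4778
α = arctan(1.4778) = 55.91°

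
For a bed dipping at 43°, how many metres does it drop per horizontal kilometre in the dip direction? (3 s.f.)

drop per km = 1000 × tan 43° = 1000 × 0.9325

933 m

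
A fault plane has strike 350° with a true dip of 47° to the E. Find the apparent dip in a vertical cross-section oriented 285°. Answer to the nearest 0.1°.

Angle between strike (350°) and section (285°): β = 65°.
tan α = tan 47° × sin 65° = 1.0724 × 0.9063 = 0.9719
α = arctan(0.9719) = 44.18°

44.2°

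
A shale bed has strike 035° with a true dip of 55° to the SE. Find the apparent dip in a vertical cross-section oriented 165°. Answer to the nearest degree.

The section lies 50° from the strike.
tan(apparent dip) = tan 55° · sin 50° = 1.0940
α = arctan(1.0940) = 47.57°

48°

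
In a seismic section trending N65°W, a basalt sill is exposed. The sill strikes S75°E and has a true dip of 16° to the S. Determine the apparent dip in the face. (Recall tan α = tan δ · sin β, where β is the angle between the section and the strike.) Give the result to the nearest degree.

3°

Angle between strike (S75°E) and section (N65°W): β = 10°.
tan α = tan 16° × sin 10° = 0.2867 × 0.1736 = 0.0498
α = arctan(0.0498) = 2.85°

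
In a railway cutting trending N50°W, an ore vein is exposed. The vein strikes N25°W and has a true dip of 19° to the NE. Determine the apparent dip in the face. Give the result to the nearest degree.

The section lies 25° from the strike.
tan α = tan 19° × sin 25° = 0.3443 × 0.4226 = 0.1455
apparent dip = arctan 0.1455 = 8.28°

8°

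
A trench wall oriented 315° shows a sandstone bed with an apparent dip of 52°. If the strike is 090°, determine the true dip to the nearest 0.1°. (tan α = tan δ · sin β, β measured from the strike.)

61.1°

The section is 45° from the strike.
tan δ = tan α / sin β = tan 52° / sin 45° = 1.2799 / 0.7071 = 1.8101
δ = arctan(1.8101) = 61.08°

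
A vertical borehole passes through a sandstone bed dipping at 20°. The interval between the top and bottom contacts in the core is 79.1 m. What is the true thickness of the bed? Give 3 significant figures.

True thickness t = h · cos(dip) = 79.1 × cos 20°
t = 79.1 × 0.9397 = 74.330 m

74.3 m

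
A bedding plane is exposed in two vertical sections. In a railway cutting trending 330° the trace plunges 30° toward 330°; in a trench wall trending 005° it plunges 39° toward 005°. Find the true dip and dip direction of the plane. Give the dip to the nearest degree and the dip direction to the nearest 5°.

Each apparent-dip line lies in the plane. As unit vectors (x east, y north, z up), v₁ plunges 30°→330° and v₂ plunges 39°→005°.
Cross product v₁ × v₂ gives the pole to the plane: n ∝ (0.085, 0.306, 0.386).
Dip δ = arctan(|n_h|/n_z) = arctan(0.318/0.386) = 39.5°.
Dip direction = azimuth of (n_x, n_y) = atan2(0.085, 0.306) = 15°.

true dip 39°, dip direction 015°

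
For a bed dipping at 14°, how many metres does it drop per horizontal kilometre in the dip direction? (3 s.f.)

249 m

drop per km = 1000 × tan 14° = 1000 × 0.2493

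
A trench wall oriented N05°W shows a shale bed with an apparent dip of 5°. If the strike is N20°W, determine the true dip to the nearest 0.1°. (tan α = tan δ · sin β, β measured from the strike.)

18.7°

The section is 15° from the strike.
tan(true dip) = tan 5° / sin 15° = 0.3380
true dip = arctan 0.3380 = 18.68°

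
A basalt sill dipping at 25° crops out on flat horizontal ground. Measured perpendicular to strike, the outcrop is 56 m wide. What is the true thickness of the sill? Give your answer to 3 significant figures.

23.7 m

True thickness t = w · sin(dip) = 56 × sin 25°
t = 56 × 0.4226 = 23.667 m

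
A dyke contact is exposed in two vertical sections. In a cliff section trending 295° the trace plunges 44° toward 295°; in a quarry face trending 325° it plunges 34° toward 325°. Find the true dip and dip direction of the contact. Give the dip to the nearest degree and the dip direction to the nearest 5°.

true dip 46°, dip direction 275°

Represent each trace as a vector plunging at its apparent dip toward its trend (east-north-up frame): v₁ = (-0.652, 0.304, -0.695), v₂ = (-0.476, 0.679, -0.559).
The plane normal is n = v₁ × v₂ ∝ (-0.302, 0.034, 0.298).
True dip = arccos(n_z / |n|) = arccos(0.7006) = 45.5°.
Dip direction = atan2(-0.302, 0.034) = 276° (azimuth of n's horizontal projection).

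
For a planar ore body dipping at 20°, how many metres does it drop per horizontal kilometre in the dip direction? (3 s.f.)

364 m

drop per km = 1000 × tan 20° = 1000 × 0.3640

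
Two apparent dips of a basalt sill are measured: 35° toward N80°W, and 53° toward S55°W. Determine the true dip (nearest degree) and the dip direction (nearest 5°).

true dip 54°, dip direction 220°

Represent each trace as a vector plunging at its apparent dip toward its trend (east-north-up frame): v₁ = (-0.807, 0.142, -0.574), v₂ = (-0.493, -0.345, -0.799).
The plane normal is n = v₁ × v₂ ∝ (-0.312, -0.362, 0.349).
Dip δ = arctan(|n_h|/n_z) = arctan(0.477/0.349) = 53.9°.
Dip direction = atan2(-0.312, -0.362) = 221° (azimuth of n's horizontal projection).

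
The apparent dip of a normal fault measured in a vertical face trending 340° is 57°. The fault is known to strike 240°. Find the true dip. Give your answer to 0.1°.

57.4°

The section is 80° from the strike.
tan(true dip) = tan 57° / sin 80° = 1.5636
δ = arctan(1.5636) = 57.40°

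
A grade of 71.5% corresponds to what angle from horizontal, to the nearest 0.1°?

tan θ = 71.5/100 = 0.7150
θ = arctan(0.7150) = 35.56°

35.6°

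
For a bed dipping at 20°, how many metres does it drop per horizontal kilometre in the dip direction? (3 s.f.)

364 m

drop per km = 1000 × tan 20° = 1000 × 0.3640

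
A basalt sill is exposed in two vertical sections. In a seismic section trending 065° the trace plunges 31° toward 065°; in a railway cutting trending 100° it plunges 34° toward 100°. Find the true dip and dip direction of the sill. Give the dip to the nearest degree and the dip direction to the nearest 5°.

true dip 34°, dip direction 095°

Each apparent-dip line lies in the plane. As unit vectors (x east, y north, z up), v₁ plunges 31°→065° and v₂ plunges 34°→100°.
The plane normal is n = v₁ × v₂ ∝ (0.277, -0.014, 0.408).
True dip = arccos(n_z / |n|) = arccos(0.8270) = 34.2°.
Dip direction = atan2(0.277, -0.014) = 93° (azimuth of n's horizontal projection).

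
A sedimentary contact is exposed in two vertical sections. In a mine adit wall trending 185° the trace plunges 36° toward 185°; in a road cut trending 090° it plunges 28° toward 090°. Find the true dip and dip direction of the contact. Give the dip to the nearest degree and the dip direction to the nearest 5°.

Represent each trace as a vector plunging at its apparent dip toward its trend (east-north-up frame): v₁ = (-0.071, -0.806, -0.588), v₂ = (0.883, 0.000, -0.469).
The plane normal is n = v₁ × v₂ ∝ (0.378, -0.552, 0.712).
Dip δ = arctan(|n_h|/n_z) = arctan(0.669/0.712) = 43.2°.
Dip direction = atan2(0.378, -0.552) = 146° (azimuth of n's horizontal projection).

true dip 43°, dip direction 145°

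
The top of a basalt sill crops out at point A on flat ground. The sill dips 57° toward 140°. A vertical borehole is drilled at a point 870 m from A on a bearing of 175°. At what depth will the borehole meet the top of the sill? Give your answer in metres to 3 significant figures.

The hole lies 35° from the dip direction, so the down-dip offset is 870 × cos 35° = 712.66 m.
Depth = down-dip offset × tan(dip) = 712.66 × tan 57° = 712.66 × 1.5399
Depth = 1097.40 m

1100 m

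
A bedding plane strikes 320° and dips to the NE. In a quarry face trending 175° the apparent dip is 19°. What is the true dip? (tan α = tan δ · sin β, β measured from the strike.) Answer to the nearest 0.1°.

The section is 35° from the strike.
tan δ = tan α / sin β = tan 19° / sin 35° = 0.3443 / 0.5736 = 0.6003
δ = arctan(0.6003) = 30.98°

31.0°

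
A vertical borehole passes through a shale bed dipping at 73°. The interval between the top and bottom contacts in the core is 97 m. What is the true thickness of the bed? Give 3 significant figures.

28.4 m

True thickness t = h · cos(dip) = 97 × cos 73°
t = 97 × 0.2924 = 28.360 m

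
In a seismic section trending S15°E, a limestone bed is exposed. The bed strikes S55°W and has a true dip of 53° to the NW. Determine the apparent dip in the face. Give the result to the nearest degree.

Angle between strike (S55°W) and section (S15°E): β = 70°.
tan(apparent dip) = tan 53° · sin 70° = 1.2470
apparent dip = arctan 1.2470 = 51.27°

51°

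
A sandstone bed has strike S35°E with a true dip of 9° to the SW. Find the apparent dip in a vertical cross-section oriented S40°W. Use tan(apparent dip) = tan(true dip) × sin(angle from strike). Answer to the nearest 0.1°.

The strike is S35°E and the section trends S40°W; the acute angle between them is β = 75°.
tan(apparent dip) = tan 9° · sin 75° = 0.1530
α = arctan(0.1530) = 8.70°

8.7°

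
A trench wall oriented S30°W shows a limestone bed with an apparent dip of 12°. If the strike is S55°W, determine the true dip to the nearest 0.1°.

The section is 25° from the strike.
tan δ = tan α / sin β = tan 12° / sin 25° = 0.2126 / 0.4226 = 0.5030
true dip = arctan 0.5030 = 26.70°

26.7°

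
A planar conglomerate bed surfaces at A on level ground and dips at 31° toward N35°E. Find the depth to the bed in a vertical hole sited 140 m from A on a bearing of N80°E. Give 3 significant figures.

The hole lies 45° from the dip direction, so the down-dip offset is 140 × cos 45° = 98.99 m.
Depth = down-dip offset × tan(dip) = 98.99 × tan 31° = 98.99 × 0.6009
Depth = 59.48 m

59.5 m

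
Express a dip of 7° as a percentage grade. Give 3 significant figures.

grade % = 100 × tan 7° = 100 × 0.1228

12.3%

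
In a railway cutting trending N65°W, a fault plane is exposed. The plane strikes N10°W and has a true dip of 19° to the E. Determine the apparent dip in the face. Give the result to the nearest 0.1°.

15.8°

The strike is N10°W and the section trends N65°W; the acute angle between them is β = 55°.
tan(apparent dip) = tan 19° · sin 55° = 0.2821
α = arctan(0.2821) = 15.75°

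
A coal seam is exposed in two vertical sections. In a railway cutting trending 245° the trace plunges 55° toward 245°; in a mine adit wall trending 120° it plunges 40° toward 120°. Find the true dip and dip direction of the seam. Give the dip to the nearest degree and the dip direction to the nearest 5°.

true dip 68°, dip direction 190°

Each apparent-dip line lies in the plane. As unit vectors (x east, y north, z up), v₁ plunges 55°→245° and v₂ plunges 40°→120°.
The plane normal is n = v₁ × v₂ ∝ (-0.158, -0.878, 0.360).
tan δ = √(n_x²+n_y²)/n_z = 0.892/0.360, so δ = 68.0°.
Dip direction = atan2(-0.158, -0.878) = 190° (azimuth of n's horizontal projection).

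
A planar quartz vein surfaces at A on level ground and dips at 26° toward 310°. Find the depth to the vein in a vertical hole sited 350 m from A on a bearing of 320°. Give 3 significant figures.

168 m

The hole lies 10° from the dip direction, so the down-dip offset is 350 × cos 10° = 344.68 m.
Depth = down-dip offset × tan(dip) = 344.68 × tan 26° = 344.68 × 0.4877
Depth = 168.11 m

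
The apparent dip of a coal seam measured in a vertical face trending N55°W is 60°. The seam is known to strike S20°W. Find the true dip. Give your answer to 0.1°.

The section is 75° from the strike.
tan(true dip) = tan 60° / sin 75° = 1.7932
true dip = arctan 1.7932 = 60.85°

60.9°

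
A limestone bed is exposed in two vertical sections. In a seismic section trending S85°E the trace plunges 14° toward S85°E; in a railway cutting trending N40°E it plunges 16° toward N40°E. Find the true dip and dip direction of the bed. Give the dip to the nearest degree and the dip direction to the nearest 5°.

true dip 17°, dip direction 060°

The two traces are lines in the plane: v₁ = (sin 95°·cos 14°, cos 95°·cos 14°, −sin 14°), v₂ = (sin 40°·cos 16°, cos 40°·cos 16°, −sin 16°).
n = v₁ × v₂ = (0.201, 0.117, 0.764) (taken with n_z > 0).
Dip δ = arctan(|n_h|/n_z) = arctan(0.233/0.764) = 17.0°.
Dip direction = atan2(0.201, 0.117) = 60° (azimuth of n's horizontal projection).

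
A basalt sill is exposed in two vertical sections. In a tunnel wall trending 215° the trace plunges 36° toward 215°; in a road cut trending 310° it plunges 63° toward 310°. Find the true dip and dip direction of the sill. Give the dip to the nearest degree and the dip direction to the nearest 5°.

true dip 65°, dip direction 285°

The two traces are lines in the plane: v₁ = (sin 215°·cos 36°, cos 215°·cos 36°, −sin 36°), v₂ = (sin 310°·cos 63°, cos 310°·cos 63°, −sin 63°).
The plane normal is n = v₁ × v₂ ∝ (-0.762, 0.209, 0.366).
Dip δ = arctan(|n_h|/n_z) = arctan(0.790/0.366) = 65.2°.
Dip direction = atan2(-0.762, 0.209) = 285° (azimuth of n's horizontal projection).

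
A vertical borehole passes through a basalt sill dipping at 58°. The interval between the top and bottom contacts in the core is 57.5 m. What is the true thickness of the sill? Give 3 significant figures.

30.5 m

True thickness t = h · cos(dip) = 57.5 × cos 58°
t = 57.5 × 0.5299 = 30.470 m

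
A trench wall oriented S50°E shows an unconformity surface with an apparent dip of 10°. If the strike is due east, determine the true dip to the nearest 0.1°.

15.3°

The section is 40° from the strike.
tan(true dip) = tan 10° / sin 40° = 0.2743
true dip = arctan 0.2743 = 15.34°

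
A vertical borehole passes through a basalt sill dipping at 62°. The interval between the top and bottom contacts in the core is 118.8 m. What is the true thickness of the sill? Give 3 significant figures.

True thickness t = h · cos(dip) = 118.8 × cos 62°
t = 118.8 × 0.4695 = 55.773 m

55.8 m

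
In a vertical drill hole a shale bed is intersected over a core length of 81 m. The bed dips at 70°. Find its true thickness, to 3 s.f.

True thickness t = h · cos(dip) = 81 × cos 70°
t = 81 × 0.3420 = 27.704 m

27.7 m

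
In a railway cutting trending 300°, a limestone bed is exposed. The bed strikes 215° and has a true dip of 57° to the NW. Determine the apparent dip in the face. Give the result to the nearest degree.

The strike is 215° and the section trends 300°; the acute angle between them is β = 85°.
tan(apparent dip) = tan 57° · sin 85° = 1.5340
apparent dip = arctan 1.5340 = 56.90°

57°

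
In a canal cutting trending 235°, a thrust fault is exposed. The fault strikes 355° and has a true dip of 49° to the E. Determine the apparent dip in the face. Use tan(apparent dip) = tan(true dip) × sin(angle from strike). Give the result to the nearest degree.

45°

The section lies 60° from the strike.
tan(apparent dip) = tan 49° · sin 60° = 0.9962
α = arctan(0.9962) = 44.89°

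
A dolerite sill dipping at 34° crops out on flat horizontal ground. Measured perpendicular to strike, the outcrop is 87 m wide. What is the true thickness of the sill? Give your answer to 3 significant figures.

48.6 m

True thickness t = w · sin(dip) = 87 × sin 34°
t = 87 × 0.5592 = 48.650 m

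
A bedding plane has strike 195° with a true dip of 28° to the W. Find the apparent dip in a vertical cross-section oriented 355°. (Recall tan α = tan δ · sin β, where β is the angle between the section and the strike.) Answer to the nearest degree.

10°

The section lies 20° from the strike.
tan(apparent dip) = tan 28° · sin 20° = 0.1819
α = arctan(0.1819) = 10.31°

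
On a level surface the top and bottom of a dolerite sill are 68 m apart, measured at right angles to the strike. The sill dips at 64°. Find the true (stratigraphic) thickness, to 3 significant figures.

61.1 m

True thickness t = w · sin(dip) = 68 × sin 64°
t = 68 × 0.8988 = 61.118 m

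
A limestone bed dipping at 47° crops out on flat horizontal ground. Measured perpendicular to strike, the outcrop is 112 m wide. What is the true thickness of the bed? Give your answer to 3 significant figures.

True thickness t = w · sin(dip) = 112 × sin 47°
t = 112 × 0.7314 = 81.912 m

81.9 m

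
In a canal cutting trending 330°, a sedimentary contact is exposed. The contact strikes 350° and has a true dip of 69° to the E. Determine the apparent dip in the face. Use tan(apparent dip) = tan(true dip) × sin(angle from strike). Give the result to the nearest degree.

42°

The section lies 20° from the strike.
tan α = tan 69° × sin 20° = 2.6051 × 0.3420 = 0.8910
α = arctan(0.8910) = 41.70°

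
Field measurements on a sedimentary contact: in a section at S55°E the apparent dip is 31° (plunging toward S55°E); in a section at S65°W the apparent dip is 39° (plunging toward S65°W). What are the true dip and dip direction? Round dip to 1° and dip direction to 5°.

Represent each trace as a vector plunging at its apparent dip toward its trend (east-north-up frame): v₁ = (0.702, -0.492, -0.515), v₂ = (-0.704, -0.328, -0.629).
Cross product v₁ × v₂ gives the pole to the plane: n ∝ (-0.140, -0.805, 0.577).
Dip δ = arctan(|n_h|/n_z) = arctan(0.817/0.577) = 54.8°.
Dip direction = atan2(-0.140, -0.805) = 190° (azimuth of n's horizontal projection).

true dip 55°, dip direction 190°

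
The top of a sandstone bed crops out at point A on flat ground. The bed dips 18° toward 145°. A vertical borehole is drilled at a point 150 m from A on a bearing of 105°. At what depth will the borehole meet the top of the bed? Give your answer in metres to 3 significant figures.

The hole lies 40° from the dip direction, so the down-dip offset is 150 × cos 40° = 114.91 m.
Depth = down-dip offset × tan(dip) = 114.91 × tan 18° = 114.91 × 0.3249
Depth = 37.34 m

37.3 m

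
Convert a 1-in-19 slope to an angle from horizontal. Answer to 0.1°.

tan θ = 1/19 = 0.0526
θ = arctan(0.0526) = 3.01°

3.0°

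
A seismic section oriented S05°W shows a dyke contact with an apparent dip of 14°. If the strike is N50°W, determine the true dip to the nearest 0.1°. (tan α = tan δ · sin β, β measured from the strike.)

The section is 55° from the strike.
tan(true dip) = tan 14° / sin 55° = 0.3044
δ = arctan(0.3044) = 16.93°

16.9°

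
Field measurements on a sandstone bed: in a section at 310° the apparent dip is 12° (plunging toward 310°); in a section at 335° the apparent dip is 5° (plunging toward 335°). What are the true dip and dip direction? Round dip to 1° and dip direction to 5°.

true dip 18°, dip direction 260°

The two traces are lines in the plane: v₁ = (sin 310°·cos 12°, cos 310°·cos 12°, −sin 12°), v₂ = (sin 335°·cos 5°, cos 335°·cos 5°, −sin 5°).
n = v₁ × v₂ = (-0.133, -0.022, 0.412) (taken with n_z > 0).
Dip δ = arctan(|n_h|/n_z) = arctan(0.135/0.412) = 18.1°.
Dip direction = azimuth of (n_x, n_y) = atan2(-0.133, -0.022) = 261°.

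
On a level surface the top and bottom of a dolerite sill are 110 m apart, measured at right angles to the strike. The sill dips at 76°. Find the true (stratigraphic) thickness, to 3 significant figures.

True thickness t = w · sin(dip) = 110 × sin 76°
t = 110 × 0.9703 = 106.733 m

107 m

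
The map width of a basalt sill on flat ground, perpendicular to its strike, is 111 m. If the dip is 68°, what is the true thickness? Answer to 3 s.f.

103 m

True thickness t = w · sin(dip) = 111 × sin 68°
t = 111 × 0.9272 = 102.917 m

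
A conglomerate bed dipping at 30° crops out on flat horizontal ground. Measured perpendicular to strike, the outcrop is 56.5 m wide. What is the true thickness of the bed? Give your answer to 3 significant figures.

True thickness t = w · sin(dip) = 56.5 × sin 30°
t = 56.5 × 0.5000 = 28.250 m

28.2 m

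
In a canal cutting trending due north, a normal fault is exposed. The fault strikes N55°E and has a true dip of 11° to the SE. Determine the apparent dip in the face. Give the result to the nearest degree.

Angle between strike (N55°E) and section (due north): β = 55°.
tan(apparent dip) = tan 11° · sin 55° = 0.1592
apparent dip = arctan 0.1592 = 9.05°

9°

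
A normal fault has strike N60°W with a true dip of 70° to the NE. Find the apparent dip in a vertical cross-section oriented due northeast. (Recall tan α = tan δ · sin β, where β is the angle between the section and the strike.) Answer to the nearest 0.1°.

69.4°

Angle between strike (N60°W) and section (due northeast): β = 75°.
tan(apparent dip) = tan 70° · sin 75° = 2.6539
α = arctan(2.6539) = 69.35°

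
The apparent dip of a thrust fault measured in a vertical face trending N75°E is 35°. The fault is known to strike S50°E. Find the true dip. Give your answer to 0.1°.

40.5°

β = acute angle between strike S50°E and section N75°E = 55°.
tan δ = tan α / sin β = tan 35° / sin 55° = 0.7002 / 0.8192 = 0.8548
true dip = arctan 0.8548 = 40.52°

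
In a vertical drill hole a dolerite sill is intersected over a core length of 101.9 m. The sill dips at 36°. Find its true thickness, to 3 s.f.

True thickness t = h · cos(dip) = 101.9 × cos 36°
t = 101.9 × 0.8090 = 82.439 m

82.4 m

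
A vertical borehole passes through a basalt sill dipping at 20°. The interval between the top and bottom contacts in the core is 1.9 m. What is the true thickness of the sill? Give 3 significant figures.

1.79 m

True thickness t = h · cos(dip) = 1.9 × cos 20°
t = 1.9 × 0.9397 = 1.785 m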